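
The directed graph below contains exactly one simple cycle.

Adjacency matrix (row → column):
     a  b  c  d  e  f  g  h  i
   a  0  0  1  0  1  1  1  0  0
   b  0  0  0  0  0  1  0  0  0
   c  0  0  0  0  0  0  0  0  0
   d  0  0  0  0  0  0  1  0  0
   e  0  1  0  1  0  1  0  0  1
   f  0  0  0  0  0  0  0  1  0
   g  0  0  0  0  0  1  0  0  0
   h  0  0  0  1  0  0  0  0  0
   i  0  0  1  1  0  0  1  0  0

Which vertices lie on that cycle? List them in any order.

d, f, g, h

DFS with gray/black marking from d:
d gray
  g gray
    f gray
      h gray
        h→d: d is gray → back edge
Back edge closes the cycle d → g → f → h → d; its vertices are {d, f, g, h}.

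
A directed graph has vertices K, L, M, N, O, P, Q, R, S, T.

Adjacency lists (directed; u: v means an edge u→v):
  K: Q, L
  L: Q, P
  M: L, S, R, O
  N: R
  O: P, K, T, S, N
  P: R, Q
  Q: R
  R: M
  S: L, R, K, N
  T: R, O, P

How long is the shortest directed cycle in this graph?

For each vertex v, BFS finds the shortest path from v back to v.
The shortest such closed walk is M → R → M, length 2.

2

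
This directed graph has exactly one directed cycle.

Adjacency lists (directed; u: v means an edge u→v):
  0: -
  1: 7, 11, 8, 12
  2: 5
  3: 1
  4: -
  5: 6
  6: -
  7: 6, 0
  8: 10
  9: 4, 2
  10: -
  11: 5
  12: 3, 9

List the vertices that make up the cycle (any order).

DFS with gray/black marking from 1:
1 gray
  7 gray
    6 gray
    6 black
    0 gray
    0 black
  7 black
  11 gray
    5 gray
      5→6: 6 black — skip
    5 black
  11 black
  8 gray
    10 gray
    10 black
  8 black
  12 gray
    3 gray
      3→1: 1 is gray → back edge
Back edge closes the cycle 1 → 12 → 3 → 1; its vertices are {1, 3, 12}.

1, 3, 12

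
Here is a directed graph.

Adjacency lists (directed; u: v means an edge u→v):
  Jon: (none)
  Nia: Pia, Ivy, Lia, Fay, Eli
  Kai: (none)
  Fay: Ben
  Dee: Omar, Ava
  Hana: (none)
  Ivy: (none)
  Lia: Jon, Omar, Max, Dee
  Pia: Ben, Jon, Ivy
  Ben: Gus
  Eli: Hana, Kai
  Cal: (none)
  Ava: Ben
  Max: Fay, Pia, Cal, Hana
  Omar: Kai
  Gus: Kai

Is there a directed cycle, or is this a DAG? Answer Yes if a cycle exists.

DFS with white/gray/black marking, starting from Hana:
Hana gray
Hana black
Jon gray
Jon black
Nia gray
  Pia gray
    Ben gray
      Gus gray
        Kai gray
        Kai black
      Gus black
    Ben black
    Pia→Jon: Jon black — skip
    Ivy gray
    Ivy black
  Pia black
  Nia→Ivy: Ivy black — skip
  Lia gray
    Lia→Jon: Jon black — skip
    Omar gray
      Omar→Kai: Kai black — skip
    Omar black
    Max gray
      Fay gray
        Fay→Ben: Ben black — skip
      Fay black
      Max→Pia: Pia black — skip
      Cal gray
      Cal black
      Max→Hana: Hana black — skip
    Max black
    Dee gray
      Dee→Omar: Omar black — skip
      Ava gray
        Ava→Ben: Ben black — skip
      Ava black
    Dee black
  Lia black
  Nia→Fay: Fay black — skip
  Eli gray
    Eli→Hana: Hana black — skip
    Eli→Kai: Kai black — skip
  Eli black
Nia black
Every edge goes to a white or black vertex — no back edge, so the graph is acyclic.

No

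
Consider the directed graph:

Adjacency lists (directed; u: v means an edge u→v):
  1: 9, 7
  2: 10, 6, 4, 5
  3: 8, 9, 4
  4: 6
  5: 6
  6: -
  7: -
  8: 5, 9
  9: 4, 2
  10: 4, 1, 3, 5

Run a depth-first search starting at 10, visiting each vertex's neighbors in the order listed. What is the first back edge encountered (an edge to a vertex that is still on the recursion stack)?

DFS from 10 (visiting each vertex's neighbors in the order listed); mark gray on enter, black on exit:
10 gray
  4 gray
    6 gray
    6 black
  4 black
  1 gray
    9 gray
      9→4: 4 black — skip
      2 gray
        2→10: 10 is gray → back edge
First back edge: 2 → 10.

2→10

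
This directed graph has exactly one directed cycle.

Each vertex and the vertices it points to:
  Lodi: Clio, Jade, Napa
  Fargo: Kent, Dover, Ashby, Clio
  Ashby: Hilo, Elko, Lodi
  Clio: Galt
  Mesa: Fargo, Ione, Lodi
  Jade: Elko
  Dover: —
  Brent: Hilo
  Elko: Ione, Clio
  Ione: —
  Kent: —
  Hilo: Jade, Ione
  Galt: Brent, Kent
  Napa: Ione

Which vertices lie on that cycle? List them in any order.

Clio, Elko, Galt, Hilo, Jade, Brent

DFS with gray/black marking from Clio:
Clio gray
  Galt gray
    Brent gray
      Hilo gray
        Jade gray
          Elko gray
            Ione gray
            Ione black
            Elko→Clio: Clio is gray → back edge
Back edge closes the cycle Clio → Galt → Brent → Hilo → Jade → Elko → Clio; its vertices are {Clio, Elko, Galt, Hilo, Jade, Brent}.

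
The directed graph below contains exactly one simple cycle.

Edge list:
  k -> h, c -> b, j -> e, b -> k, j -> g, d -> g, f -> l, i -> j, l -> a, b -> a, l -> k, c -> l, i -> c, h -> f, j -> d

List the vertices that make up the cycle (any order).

DFS with gray/black marking from k:
k gray
  h gray
    f gray
      l gray
        a gray
        a black
        l→k: k is gray → back edge
Back edge closes the cycle k → h → f → l → k; its vertices are {f, h, k, l}.

f, h, k, l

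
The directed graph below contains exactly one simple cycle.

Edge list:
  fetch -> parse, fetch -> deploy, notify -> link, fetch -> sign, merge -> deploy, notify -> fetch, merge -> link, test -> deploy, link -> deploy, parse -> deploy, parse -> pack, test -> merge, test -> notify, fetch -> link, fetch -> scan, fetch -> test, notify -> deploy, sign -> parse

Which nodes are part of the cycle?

test, fetch, notify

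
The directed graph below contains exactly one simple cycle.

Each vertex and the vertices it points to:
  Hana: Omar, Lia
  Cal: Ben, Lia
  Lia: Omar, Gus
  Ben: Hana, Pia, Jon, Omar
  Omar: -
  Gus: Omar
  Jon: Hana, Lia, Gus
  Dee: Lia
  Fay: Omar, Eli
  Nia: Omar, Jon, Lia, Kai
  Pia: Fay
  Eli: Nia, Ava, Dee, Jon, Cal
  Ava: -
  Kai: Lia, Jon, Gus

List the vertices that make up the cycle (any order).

Ben, Cal, Eli, Fay, Pia

DFS with gray/black marking from Eli:
Eli gray
  Nia gray
    Omar gray
    Omar black
    Jon gray
      Hana gray
        Hana→Omar: Omar black — skip
        Lia gray
          Lia→Omar: Omar black — skip
          Gus gray
            Gus→Omar: Omar black — skip
          Gus black
        Lia black
      Hana black
      Jon→Lia: Lia black — skip
      Jon→Gus: Gus black — skip
    Jon black
    Nia→Lia: Lia black — skip
    Kai gray
      Kai→Lia: Lia black — skip
      Kai→Jon: Jon black — skip
      Kai→Gus: Gus black — skip
    Kai black
  Nia black
  Ava gray
  Ava black
  Dee gray
    Dee→Lia: Lia black — skip
  Dee black
  Eli→Jon: Jon black — skip
  Cal gray
    Ben gray
      Ben→Hana: Hana black — skip
      Pia gray
        Fay gray
          Fay→Omar: Omar black — skip
          Fay→Eli: Eli is gray → back edge
Back edge closes the cycle Eli → Cal → Ben → Pia → Fay → Eli; its vertices are {Ben, Cal, Eli, Fay, Pia}.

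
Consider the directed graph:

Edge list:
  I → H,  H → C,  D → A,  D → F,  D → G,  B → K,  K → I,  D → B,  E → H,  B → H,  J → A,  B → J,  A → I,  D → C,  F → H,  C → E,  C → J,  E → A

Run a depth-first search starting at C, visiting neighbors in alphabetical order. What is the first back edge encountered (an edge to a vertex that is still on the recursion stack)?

H→C

DFS from C (visiting neighbors in alphabetical order); mark gray on enter, black on exit:
C gray
  E gray
    A gray
      I gray
        H gray
          H→C: C is gray → back edge
First back edge: H → C.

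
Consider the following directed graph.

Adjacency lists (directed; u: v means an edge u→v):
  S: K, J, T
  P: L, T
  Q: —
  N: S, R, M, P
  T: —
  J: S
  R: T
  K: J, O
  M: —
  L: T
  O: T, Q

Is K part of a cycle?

K is on a cycle iff K can reach itself via ≥1 edge.
K → J → S → K — yes.

Yes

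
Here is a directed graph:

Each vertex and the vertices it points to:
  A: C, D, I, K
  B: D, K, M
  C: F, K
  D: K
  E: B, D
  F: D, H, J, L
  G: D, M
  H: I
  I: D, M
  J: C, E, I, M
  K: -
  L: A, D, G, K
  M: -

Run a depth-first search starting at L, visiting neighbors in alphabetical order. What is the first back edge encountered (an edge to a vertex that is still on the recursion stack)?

DFS from L (visiting neighbors in alphabetical order); mark gray on enter, black on exit:
L gray
  A gray
    C gray
      F gray
        D gray
          K gray
          K black
        D black
        H gray
          I gray
            I→D: D black — skip
            M gray
            M black
          I black
        H black
        J gray
          J→C: C is gray → back edge
First back edge: J → C.

J→C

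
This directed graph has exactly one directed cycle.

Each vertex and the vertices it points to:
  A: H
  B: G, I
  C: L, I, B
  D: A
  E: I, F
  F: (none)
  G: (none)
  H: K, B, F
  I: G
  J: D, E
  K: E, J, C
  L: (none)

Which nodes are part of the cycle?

A, D, H, J, K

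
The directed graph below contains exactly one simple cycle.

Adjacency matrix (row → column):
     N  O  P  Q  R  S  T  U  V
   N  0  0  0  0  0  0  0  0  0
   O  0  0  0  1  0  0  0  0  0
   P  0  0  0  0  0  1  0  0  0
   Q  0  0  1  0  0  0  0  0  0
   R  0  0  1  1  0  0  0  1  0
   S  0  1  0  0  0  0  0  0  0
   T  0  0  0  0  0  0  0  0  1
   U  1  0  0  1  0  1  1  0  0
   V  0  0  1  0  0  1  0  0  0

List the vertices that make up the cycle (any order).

O, P, Q, S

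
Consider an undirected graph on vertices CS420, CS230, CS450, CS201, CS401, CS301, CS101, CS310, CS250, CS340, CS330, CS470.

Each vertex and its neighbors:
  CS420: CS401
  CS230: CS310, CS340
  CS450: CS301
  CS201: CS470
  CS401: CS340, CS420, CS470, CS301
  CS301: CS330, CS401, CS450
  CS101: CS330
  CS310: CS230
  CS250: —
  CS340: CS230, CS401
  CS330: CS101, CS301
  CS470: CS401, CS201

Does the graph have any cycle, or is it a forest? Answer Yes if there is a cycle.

DFS, tracking each vertex's parent; an edge to a visited non-parent vertex closes a cycle.
Start from CS420:
visit CS420 (parent –)
  visit CS401 (parent CS420)
    visit CS340 (parent CS401)
      visit CS230 (parent CS340)
        visit CS310 (parent CS230)
          CS310–CS230: parent, skip
        CS230–CS340: parent, skip
      CS340–CS401: parent, skip
    CS401–CS420: parent, skip
    visit CS470 (parent CS401)
      CS470–CS401: parent, skip
      visit CS201 (parent CS470)
        CS201–CS470: parent, skip
    visit CS301 (parent CS401)
      visit CS330 (parent CS301)
        visit CS101 (parent CS330)
          CS101–CS330: parent, skip
        CS330–CS301: parent, skip
      CS301–CS401: parent, skip
      visit CS450 (parent CS301)
        CS450–CS301: parent, skip
visit CS250 (parent –)
No non-parent visited neighbor found — the graph is a forest.

No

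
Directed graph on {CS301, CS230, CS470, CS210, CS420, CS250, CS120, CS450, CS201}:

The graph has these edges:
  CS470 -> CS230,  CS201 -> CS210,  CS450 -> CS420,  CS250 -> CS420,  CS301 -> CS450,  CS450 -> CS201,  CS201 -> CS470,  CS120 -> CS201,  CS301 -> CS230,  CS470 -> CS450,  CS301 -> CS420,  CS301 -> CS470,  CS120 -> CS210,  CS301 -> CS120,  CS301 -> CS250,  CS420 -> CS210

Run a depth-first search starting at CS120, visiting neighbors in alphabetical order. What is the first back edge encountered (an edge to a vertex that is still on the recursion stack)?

CS450→CS201

DFS from CS120 (visiting neighbors in alphabetical order); mark gray on enter, black on exit:
CS120 gray
  CS201 gray
    CS210 gray
    CS210 black
    CS470 gray
      CS230 gray
      CS230 black
      CS450 gray
        CS450→CS201: CS201 is gray → back edge
First back edge: CS450 → CS201.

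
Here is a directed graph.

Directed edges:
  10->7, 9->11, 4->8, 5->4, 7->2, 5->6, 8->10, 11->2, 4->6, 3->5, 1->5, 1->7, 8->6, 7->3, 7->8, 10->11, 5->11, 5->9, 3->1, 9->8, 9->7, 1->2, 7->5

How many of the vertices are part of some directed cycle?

A vertex is on a directed cycle iff it belongs to a strongly connected component of size ≥ 2 (or has a self-loop).
The vertices on cycles are {1, 3, 4, 5, 7, 8, 9, 10} — 8 in total.

8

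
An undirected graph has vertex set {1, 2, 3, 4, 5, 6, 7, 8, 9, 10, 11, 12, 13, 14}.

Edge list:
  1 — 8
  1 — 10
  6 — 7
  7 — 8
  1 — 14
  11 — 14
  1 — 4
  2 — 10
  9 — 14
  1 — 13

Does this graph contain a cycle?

No

DFS, tracking each vertex's parent; an edge to a visited non-parent vertex closes a cycle.
Start from 3:
visit 3 (parent –)
visit 1 (parent –)
  visit 10 (parent 1)
    10–1: parent, skip
    visit 2 (parent 10)
      2–10: parent, skip
  visit 8 (parent 1)
    8–1: parent, skip
    visit 7 (parent 8)
      7–8: parent, skip
      visit 6 (parent 7)
        6–7: parent, skip
  visit 13 (parent 1)
    13–1: parent, skip
  visit 14 (parent 1)
    14–1: parent, skip
    visit 11 (parent 14)
      11–14: parent, skip
    visit 9 (parent 14)
      9–14: parent, skip
  visit 4 (parent 1)
    4–1: parent, skip
visit 5 (parent –)
visit 12 (parent –)
No non-parent visited neighbor found — the graph is a forest.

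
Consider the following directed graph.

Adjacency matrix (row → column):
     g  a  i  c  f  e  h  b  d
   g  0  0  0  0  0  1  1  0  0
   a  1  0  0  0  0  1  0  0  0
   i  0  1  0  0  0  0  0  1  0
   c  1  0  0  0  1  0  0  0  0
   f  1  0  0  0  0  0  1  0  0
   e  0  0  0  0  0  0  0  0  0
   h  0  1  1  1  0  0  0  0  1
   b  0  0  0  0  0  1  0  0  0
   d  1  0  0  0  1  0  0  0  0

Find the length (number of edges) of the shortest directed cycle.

3

For each vertex v, BFS finds the shortest path from v back to v.
The shortest such closed walk is f → h → d → f, length 3.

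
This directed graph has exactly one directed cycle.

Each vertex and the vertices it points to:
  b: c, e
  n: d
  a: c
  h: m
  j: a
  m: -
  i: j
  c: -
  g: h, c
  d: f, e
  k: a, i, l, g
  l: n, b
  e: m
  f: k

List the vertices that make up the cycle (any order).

d, f, k, l, n

DFS with gray/black marking from k:
k gray
  a gray
    c gray
    c black
  a black
  i gray
    j gray
      j→a: a black — skip
    j black
  i black
  l gray
    n gray
      d gray
        f gray
          f→k: k is gray → back edge
Back edge closes the cycle k → l → n → d → f → k; its vertices are {d, f, k, l, n}.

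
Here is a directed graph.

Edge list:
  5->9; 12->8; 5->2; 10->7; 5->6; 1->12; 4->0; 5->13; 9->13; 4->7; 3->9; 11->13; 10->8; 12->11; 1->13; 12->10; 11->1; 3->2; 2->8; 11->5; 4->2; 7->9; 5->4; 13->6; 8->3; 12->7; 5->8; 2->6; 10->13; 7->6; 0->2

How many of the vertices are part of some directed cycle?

A vertex is on a directed cycle iff it belongs to a strongly connected component of size ≥ 2 (or has a self-loop).
The vertices on cycles are {1, 2, 3, 8, 11, 12} — 6 in total.

6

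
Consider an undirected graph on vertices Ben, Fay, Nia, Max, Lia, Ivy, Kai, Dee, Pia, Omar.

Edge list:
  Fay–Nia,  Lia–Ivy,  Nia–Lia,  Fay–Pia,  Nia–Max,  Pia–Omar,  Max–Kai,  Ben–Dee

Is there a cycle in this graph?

No

DFS, tracking each vertex's parent; an edge to a visited non-parent vertex closes a cycle.
Start from Kai:
visit Kai (parent –)
  visit Max (parent Kai)
    visit Nia (parent Max)
      visit Lia (parent Nia)
        visit Ivy (parent Lia)
          Ivy–Lia: parent, skip
        Lia–Nia: parent, skip
      visit Fay (parent Nia)
        visit Pia (parent Fay)
          visit Omar (parent Pia)
            Omar–Pia: parent, skip
          Pia–Fay: parent, skip
        Fay–Nia: parent, skip
      Nia–Max: parent, skip
    Max–Kai: parent, skip
visit Ben (parent –)
  visit Dee (parent Ben)
    Dee–Ben: parent, skip
No non-parent visited neighbor found — the graph is a forest.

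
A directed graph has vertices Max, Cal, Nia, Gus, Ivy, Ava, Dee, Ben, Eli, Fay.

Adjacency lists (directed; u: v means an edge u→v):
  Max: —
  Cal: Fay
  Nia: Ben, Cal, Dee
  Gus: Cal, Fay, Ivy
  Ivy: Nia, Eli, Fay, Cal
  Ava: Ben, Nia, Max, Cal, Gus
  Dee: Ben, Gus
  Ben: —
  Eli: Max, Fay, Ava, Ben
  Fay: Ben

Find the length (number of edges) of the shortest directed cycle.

4

For each vertex v, BFS finds the shortest path from v back to v.
The shortest such closed walk is Gus → Ivy → Nia → Dee → Gus, length 4.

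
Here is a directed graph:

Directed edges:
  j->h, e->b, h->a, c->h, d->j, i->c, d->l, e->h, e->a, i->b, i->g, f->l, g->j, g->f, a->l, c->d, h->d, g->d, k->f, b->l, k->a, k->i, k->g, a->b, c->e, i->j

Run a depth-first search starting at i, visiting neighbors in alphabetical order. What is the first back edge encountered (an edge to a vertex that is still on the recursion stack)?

DFS from i (visiting neighbors in alphabetical order); mark gray on enter, black on exit:
i gray
  b gray
    l gray
    l black
  b black
  c gray
    d gray
      j gray
        h gray
          a gray
            a→b: b black — skip
            a→l: l black — skip
          a black
          h→d: d is gray → back edge
First back edge: h → d.

h→d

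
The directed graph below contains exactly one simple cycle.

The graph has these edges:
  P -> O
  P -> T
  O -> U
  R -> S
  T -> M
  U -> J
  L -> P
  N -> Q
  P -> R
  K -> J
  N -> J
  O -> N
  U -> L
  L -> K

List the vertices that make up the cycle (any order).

L, O, P, U

DFS with gray/black marking from P:
P gray
  O gray
    U gray
      L gray
        K gray
          J gray
          J black
        K black
        L→P: P is gray → back edge
Back edge closes the cycle P → O → U → L → P; its vertices are {L, O, P, U}.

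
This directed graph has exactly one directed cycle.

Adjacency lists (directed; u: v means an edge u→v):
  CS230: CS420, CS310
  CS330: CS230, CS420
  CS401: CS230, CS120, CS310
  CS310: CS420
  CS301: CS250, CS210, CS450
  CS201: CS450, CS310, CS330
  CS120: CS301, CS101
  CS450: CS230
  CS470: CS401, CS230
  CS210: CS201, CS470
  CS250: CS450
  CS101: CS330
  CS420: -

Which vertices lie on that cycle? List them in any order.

DFS with gray/black marking from CS470:
CS470 gray
  CS401 gray
    CS230 gray
      CS420 gray
      CS420 black
      CS310 gray
        CS310→CS420: CS420 black — skip
      CS310 black
    CS230 black
    CS120 gray
      CS301 gray
        CS250 gray
          CS450 gray
            CS450→CS230: CS230 black — skip
          CS450 black
        CS250 black
        CS210 gray
          CS201 gray
            CS201→CS450: CS450 black — skip
            CS201→CS310: CS310 black — skip
            CS330 gray
              CS330→CS230: CS230 black — skip
              CS330→CS420: CS420 black — skip
            CS330 black
          CS201 black
          CS210→CS470: CS470 is gray → back edge
Back edge closes the cycle CS470 → CS401 → CS120 → CS301 → CS210 → CS470; its vertices are {CS120, CS210, CS301, CS401, CS470}.

CS120, CS210, CS301, CS401, CS470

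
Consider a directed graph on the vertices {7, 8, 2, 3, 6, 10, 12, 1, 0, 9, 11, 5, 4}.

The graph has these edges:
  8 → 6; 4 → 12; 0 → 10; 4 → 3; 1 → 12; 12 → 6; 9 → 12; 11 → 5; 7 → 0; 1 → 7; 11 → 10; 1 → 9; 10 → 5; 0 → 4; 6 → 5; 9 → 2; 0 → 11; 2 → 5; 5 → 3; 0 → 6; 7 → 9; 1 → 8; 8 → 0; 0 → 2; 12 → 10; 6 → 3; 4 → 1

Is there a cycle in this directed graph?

DFS with white/gray/black marking, starting from 12:
12 gray
  6 gray
    5 gray
      3 gray
      3 black
    5 black
    6→3: 3 black — skip
  6 black
  10 gray
    10→5: 5 black — skip
  10 black
12 black
7 gray
  0 gray
    2 gray
      2→5: 5 black — skip
    2 black
    0→6: 6 black — skip
    4 gray
      4→3: 3 black — skip
      4→12: 12 black — skip
      1 gray
        8 gray
          8→0: 0 is gray → back edge
Back edge found, so a cycle exists: 0 → 4 → 1 → 8 → 0.

Yes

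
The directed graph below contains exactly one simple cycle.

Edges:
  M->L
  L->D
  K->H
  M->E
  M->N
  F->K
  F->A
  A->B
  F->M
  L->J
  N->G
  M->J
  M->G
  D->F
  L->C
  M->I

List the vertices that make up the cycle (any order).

DFS with gray/black marking from F:
F gray
  K gray
    H gray
    H black
  K black
  M gray
    I gray
    I black
    J gray
    J black
    N gray
      G gray
      G black
    N black
    M→G: G black — skip
    L gray
      L→J: J black — skip
      C gray
      C black
      D gray
        D→F: F is gray → back edge
Back edge closes the cycle F → M → L → D → F; its vertices are {D, F, L, M}.

D, F, L, M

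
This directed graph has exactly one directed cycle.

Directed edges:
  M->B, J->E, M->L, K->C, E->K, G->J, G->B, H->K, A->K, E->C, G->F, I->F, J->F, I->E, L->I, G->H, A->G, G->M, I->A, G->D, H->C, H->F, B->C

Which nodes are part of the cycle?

A, G, I, L, M

DFS with gray/black marking from G:
G gray
  B gray
    C gray
    C black
  B black
  F gray
  F black
  H gray
    H→F: F black — skip
    K gray
      K→C: C black — skip
    K black
    H→C: C black — skip
  H black
  D gray
  D black
  M gray
    L gray
      I gray
        I→F: F black — skip
        E gray
          E→K: K black — skip
          E→C: C black — skip
        E black
        A gray
          A→K: K black — skip
          A→G: G is gray → back edge
Back edge closes the cycle G → M → L → I → A → G; its vertices are {A, G, I, L, M}.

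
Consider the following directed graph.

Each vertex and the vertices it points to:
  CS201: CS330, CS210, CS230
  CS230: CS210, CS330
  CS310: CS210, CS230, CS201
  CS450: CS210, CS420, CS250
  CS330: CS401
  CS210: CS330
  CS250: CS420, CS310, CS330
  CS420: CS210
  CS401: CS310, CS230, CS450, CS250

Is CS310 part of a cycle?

CS310 is on a cycle iff CS310 can reach itself via ≥1 edge.
CS310 → CS210 → CS330 → CS401 → CS310 — yes.

Yes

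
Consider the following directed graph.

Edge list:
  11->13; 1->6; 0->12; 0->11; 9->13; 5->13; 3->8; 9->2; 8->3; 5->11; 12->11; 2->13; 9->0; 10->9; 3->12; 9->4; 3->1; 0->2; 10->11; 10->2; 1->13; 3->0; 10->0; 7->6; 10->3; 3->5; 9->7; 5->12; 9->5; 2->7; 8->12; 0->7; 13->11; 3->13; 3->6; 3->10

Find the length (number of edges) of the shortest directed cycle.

2

For each vertex v, BFS finds the shortest path from v back to v.
The shortest such closed walk is 10 → 3 → 10, length 2.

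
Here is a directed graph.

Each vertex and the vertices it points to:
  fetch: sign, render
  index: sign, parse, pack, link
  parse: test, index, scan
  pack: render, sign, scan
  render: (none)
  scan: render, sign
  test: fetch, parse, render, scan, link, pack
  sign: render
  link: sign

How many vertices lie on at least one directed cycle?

3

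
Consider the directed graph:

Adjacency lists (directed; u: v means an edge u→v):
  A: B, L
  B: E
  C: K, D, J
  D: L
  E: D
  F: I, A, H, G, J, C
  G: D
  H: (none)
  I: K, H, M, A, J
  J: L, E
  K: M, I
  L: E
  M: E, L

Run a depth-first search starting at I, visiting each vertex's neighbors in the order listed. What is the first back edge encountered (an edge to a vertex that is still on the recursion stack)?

DFS from I (visiting each vertex's neighbors in the order listed); mark gray on enter, black on exit:
I gray
  K gray
    M gray
      E gray
        D gray
          L gray
            L→E: E is gray → back edge
First back edge: L → E.

L->E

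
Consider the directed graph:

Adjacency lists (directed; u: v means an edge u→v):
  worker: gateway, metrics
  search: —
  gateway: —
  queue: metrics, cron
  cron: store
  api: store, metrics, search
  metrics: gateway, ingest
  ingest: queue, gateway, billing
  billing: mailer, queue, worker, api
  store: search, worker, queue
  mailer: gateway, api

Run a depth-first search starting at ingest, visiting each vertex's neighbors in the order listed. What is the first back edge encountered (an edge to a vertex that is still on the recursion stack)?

metrics→ingest

DFS from ingest (visiting each vertex's neighbors in the order listed); mark gray on enter, black on exit:
ingest gray
  queue gray
    metrics gray
      gateway gray
      gateway black
      metrics→ingest: ingest is gray → back edge
First back edge: metrics → ingest.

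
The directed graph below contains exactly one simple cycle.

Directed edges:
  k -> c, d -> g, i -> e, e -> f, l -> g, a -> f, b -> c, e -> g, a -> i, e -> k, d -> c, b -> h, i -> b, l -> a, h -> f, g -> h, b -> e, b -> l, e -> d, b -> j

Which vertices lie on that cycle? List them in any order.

DFS with gray/black marking from b:
b gray
  h gray
    f gray
    f black
  h black
  e gray
    d gray
      c gray
      c black
      g gray
        g→h: h black — skip
      g black
    d black
    e→f: f black — skip
    k gray
      k→c: c black — skip
    k black
    e→g: g black — skip
  e black
  b→c: c black — skip
  j gray
  j black
  l gray
    a gray
      a→f: f black — skip
      i gray
        i→e: e black — skip
        i→b: b is gray → back edge
Back edge closes the cycle b → l → a → i → b; its vertices are {a, b, i, l}.

a, b, i, l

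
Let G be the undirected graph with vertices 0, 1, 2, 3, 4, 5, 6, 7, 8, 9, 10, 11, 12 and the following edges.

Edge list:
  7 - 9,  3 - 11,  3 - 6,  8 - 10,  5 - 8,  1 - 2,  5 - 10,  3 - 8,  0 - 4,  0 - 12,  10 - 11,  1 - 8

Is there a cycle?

Yes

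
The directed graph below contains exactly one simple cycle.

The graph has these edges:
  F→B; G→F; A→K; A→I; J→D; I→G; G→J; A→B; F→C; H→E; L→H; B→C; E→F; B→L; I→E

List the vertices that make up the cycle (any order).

DFS with gray/black marking from B:
B gray
  C gray
  C black
  L gray
    H gray
      E gray
        F gray
          F→B: B is gray → back edge
Back edge closes the cycle B → L → H → E → F → B; its vertices are {B, E, F, H, L}.

B, E, F, H, L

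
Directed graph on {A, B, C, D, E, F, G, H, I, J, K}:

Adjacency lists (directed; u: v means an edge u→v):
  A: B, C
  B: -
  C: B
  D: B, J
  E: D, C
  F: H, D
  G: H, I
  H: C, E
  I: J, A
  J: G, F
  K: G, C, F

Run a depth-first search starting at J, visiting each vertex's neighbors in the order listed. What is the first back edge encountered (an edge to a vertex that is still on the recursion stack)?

DFS from J (visiting each vertex's neighbors in the order listed); mark gray on enter, black on exit:
J gray
  G gray
    H gray
      C gray
        B gray
        B black
      C black
      E gray
        D gray
          D→B: B black — skip
          D→J: J is gray → back edge
First back edge: D → J.

D→J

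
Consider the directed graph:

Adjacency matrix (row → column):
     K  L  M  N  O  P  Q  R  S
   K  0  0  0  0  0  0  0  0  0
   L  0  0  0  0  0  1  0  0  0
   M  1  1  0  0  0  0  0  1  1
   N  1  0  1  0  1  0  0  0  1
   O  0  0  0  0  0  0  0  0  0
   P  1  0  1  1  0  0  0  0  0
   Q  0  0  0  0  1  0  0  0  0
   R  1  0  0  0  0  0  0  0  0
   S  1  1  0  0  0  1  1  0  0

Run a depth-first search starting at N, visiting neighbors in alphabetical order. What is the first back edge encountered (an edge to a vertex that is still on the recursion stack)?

P->M

DFS from N (visiting neighbors in alphabetical order); mark gray on enter, black on exit:
N gray
  K gray
  K black
  M gray
    M→K: K black — skip
    L gray
      P gray
        P→K: K black — skip
        P→M: M is gray → back edge
First back edge: P → M.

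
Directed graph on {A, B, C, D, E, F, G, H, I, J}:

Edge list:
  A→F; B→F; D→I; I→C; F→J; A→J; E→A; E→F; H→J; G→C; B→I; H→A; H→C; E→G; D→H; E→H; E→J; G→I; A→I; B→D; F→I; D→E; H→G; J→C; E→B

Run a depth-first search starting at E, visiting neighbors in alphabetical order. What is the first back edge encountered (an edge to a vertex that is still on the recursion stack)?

D→E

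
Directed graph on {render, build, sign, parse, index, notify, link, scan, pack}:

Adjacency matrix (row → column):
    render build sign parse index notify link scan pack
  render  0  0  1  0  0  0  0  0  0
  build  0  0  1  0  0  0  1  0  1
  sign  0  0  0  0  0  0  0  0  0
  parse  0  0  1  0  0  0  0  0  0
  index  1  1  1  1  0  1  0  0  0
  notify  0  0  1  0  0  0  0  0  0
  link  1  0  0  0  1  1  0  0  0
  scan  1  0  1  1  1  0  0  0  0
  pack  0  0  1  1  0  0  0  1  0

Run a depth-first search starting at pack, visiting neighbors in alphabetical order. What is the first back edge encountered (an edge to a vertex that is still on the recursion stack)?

link->index

DFS from pack (visiting neighbors in alphabetical order); mark gray on enter, black on exit:
pack gray
  parse gray
    sign gray
    sign black
  parse black
  scan gray
    index gray
      build gray
        link gray
          link→index: index is gray → back edge
First back edge: link → index.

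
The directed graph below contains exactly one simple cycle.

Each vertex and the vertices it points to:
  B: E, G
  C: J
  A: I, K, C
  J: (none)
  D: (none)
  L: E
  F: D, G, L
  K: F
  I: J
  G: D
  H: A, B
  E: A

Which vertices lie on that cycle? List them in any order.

A, E, F, K, L

DFS with gray/black marking from A:
A gray
  I gray
    J gray
    J black
  I black
  K gray
    F gray
      D gray
      D black
      G gray
        G→D: D black — skip
      G black
      L gray
        E gray
          E→A: A is gray → back edge
Back edge closes the cycle A → K → F → L → E → A; its vertices are {A, E, F, K, L}.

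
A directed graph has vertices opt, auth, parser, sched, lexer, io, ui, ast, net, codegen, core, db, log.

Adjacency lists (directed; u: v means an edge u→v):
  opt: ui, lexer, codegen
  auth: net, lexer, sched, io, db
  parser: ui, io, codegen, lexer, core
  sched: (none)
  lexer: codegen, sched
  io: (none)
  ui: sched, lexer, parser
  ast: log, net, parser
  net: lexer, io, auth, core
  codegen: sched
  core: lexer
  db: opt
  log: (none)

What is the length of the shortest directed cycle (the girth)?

2

For each vertex v, BFS finds the shortest path from v back to v.
The shortest such closed walk is net → auth → net, length 2.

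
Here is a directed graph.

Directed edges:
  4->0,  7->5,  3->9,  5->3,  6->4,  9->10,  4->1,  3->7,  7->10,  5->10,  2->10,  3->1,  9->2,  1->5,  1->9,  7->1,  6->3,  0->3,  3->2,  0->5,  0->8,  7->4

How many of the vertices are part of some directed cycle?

A vertex is on a directed cycle iff it belongs to a strongly connected component of size ≥ 2 (or has a self-loop).
The vertices on cycles are {0, 1, 3, 4, 5, 7} — 6 in total.

6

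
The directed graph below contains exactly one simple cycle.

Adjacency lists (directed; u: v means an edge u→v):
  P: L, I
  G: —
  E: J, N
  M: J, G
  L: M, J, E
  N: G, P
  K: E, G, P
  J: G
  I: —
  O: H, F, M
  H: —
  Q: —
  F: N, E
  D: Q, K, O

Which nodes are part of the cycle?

E, L, N, P

DFS with gray/black marking from P:
P gray
  L gray
    M gray
      J gray
        G gray
        G black
      J black
      M→G: G black — skip
    M black
    L→J: J black — skip
    E gray
      E→J: J black — skip
      N gray
        N→G: G black — skip
        N→P: P is gray → back edge
Back edge closes the cycle P → L → E → N → P; its vertices are {E, L, N, P}.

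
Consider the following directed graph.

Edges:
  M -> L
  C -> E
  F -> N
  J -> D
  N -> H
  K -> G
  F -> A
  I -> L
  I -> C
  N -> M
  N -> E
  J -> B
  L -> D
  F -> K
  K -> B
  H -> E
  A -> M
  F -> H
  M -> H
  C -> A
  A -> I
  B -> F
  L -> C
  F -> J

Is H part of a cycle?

No

H lies on a cycle iff there is a path from H back to itself.
Exploring from H, it never reaches itself; equivalently, its strongly connected component is a singleton.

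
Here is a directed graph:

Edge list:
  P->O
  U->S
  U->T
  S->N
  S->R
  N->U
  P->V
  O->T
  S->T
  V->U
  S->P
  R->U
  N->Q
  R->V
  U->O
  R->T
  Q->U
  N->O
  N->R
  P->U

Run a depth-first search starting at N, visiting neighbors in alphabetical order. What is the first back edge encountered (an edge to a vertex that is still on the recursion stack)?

S→N

DFS from N (visiting neighbors in alphabetical order); mark gray on enter, black on exit:
N gray
  O gray
    T gray
    T black
  O black
  Q gray
    U gray
      U→O: O black — skip
      S gray
        S→N: N is gray → back edge
First back edge: S → N.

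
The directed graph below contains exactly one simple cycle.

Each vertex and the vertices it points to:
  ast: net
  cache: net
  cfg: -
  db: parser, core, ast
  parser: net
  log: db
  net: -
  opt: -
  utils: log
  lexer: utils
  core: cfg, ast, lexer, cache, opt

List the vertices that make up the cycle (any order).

db, log, core, lexer, utils

DFS with gray/black marking from db:
db gray
  parser gray
    net gray
    net black
  parser black
  core gray
    cfg gray
    cfg black
    ast gray
      ast→net: net black — skip
    ast black
    lexer gray
      utils gray
        log gray
          log→db: db is gray → back edge
Back edge closes the cycle db → core → lexer → utils → log → db; its vertices are {db, log, core, lexer, utils}.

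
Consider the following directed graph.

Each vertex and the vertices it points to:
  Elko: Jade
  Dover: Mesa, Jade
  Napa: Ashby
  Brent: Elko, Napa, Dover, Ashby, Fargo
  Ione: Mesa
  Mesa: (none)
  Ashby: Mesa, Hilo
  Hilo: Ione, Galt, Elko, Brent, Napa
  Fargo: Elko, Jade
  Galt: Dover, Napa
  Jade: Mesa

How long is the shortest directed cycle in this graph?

3

For each vertex v, BFS finds the shortest path from v back to v.
The shortest such closed walk is Brent → Ashby → Hilo → Brent, length 3.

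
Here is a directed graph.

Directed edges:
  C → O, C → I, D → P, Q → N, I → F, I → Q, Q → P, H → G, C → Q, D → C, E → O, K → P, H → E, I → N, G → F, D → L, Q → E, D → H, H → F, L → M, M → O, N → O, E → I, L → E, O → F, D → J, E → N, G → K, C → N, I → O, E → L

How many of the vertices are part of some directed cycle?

4

A vertex is on a directed cycle iff it belongs to a strongly connected component of size ≥ 2 (or has a self-loop).
The vertices on cycles are {E, I, L, Q} — 4 in total.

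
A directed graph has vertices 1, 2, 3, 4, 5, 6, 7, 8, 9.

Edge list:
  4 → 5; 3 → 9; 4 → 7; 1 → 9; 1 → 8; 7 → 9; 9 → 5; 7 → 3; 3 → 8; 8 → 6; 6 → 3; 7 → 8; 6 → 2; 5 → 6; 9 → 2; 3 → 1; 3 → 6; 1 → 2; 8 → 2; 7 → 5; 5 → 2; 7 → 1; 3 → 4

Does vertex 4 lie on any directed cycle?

Yes

4 is on a cycle iff 4 can reach itself via ≥1 edge.
4 → 7 → 3 → 4 — yes.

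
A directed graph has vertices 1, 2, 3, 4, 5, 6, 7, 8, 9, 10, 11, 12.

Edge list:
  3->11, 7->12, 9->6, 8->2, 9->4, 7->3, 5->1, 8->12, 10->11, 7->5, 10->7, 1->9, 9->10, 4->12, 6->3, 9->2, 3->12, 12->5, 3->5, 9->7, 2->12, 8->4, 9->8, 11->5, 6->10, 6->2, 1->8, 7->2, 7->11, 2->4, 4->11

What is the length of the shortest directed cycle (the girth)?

4

For each vertex v, BFS finds the shortest path from v back to v.
The shortest such closed walk is 1 → 9 → 7 → 5 → 1, length 4.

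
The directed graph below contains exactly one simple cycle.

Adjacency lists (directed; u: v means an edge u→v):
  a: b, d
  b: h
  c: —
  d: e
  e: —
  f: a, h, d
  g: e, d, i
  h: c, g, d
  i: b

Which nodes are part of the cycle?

b, g, h, i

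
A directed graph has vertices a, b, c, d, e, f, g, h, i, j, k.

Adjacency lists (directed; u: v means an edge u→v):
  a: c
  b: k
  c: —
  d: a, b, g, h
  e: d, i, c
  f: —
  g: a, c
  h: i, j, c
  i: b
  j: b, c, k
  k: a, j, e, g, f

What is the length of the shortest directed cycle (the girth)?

For each vertex v, BFS finds the shortest path from v back to v.
The shortest such closed walk is k → j → k, length 2.

2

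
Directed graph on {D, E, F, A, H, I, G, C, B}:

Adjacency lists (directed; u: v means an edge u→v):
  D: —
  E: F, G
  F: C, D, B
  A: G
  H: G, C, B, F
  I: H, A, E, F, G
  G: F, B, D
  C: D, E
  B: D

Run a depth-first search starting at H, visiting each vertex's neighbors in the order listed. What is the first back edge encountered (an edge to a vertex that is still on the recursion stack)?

E->F

DFS from H (visiting each vertex's neighbors in the order listed); mark gray on enter, black on exit:
H gray
  G gray
    F gray
      C gray
        D gray
        D black
        E gray
          E→F: F is gray → back edge
First back edge: E → F.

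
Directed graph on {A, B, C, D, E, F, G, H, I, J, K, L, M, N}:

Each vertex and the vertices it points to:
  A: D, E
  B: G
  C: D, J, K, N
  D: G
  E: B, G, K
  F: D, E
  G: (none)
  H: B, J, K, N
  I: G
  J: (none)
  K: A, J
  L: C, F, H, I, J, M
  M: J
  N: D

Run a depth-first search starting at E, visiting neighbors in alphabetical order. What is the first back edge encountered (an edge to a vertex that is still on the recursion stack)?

DFS from E (visiting neighbors in alphabetical order); mark gray on enter, black on exit:
E gray
  B gray
    G gray
    G black
  B black
  E→G: G black — skip
  K gray
    A gray
      D gray
        D→G: G black — skip
      D black
      A→E: E is gray → back edge
First back edge: A → E.

A->E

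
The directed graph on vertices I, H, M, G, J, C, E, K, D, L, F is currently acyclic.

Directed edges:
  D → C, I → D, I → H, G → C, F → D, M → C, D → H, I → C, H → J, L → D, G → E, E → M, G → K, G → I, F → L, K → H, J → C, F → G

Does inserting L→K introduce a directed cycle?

No

Adding L→K creates a cycle iff K can already reach L.
Explore from K: no path reaches L. The graph stays acyclic.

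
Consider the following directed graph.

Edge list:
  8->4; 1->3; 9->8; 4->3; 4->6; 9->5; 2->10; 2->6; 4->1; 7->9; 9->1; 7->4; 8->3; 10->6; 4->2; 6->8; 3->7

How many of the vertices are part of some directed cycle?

9

A vertex is on a directed cycle iff it belongs to a strongly connected component of size ≥ 2 (or has a self-loop).
The vertices on cycles are {1, 2, 3, 4, 6, 7, 8, 9, 10} — 9 in total.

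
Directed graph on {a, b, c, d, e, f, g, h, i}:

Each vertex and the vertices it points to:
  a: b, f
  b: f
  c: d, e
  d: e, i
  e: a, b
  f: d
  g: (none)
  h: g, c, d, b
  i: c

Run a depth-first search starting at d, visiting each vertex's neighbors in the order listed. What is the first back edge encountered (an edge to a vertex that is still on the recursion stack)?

DFS from d (visiting each vertex's neighbors in the order listed); mark gray on enter, black on exit:
d gray
  e gray
    a gray
      b gray
        f gray
          f→d: d is gray → back edge
First back edge: f → d.

f→d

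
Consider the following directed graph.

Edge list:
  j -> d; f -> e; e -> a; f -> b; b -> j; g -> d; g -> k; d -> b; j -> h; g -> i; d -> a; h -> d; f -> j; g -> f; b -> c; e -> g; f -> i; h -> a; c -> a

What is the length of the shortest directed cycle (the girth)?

For each vertex v, BFS finds the shortest path from v back to v.
The shortest such closed walk is f → e → g → f, length 3.

3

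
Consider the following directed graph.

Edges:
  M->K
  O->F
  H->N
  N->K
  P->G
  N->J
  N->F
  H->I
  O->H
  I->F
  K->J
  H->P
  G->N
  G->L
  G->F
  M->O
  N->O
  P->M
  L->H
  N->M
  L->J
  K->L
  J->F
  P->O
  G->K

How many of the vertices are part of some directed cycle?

8

A vertex is on a directed cycle iff it belongs to a strongly connected component of size ≥ 2 (or has a self-loop).
The vertices on cycles are {G, H, K, L, M, N, O, P} — 8 in total.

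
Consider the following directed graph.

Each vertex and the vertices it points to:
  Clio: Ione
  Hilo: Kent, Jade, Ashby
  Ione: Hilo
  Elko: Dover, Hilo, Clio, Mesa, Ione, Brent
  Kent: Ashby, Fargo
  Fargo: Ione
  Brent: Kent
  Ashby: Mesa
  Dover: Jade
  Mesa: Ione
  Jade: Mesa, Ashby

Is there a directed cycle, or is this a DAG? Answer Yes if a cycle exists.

Yes

DFS with white/gray/black marking, starting from Clio:
Clio gray
  Ione gray
    Hilo gray
      Kent gray
        Ashby gray
          Mesa gray
            Mesa→Ione: Ione is gray → back edge
Back edge found, so a cycle exists: Ione → Hilo → Kent → Ashby → Mesa → Ione.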